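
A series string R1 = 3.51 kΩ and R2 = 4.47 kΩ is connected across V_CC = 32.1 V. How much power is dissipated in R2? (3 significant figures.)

P ≈ 72.3 mW

Series current I = V_CC/ΣR = 32.1/7.980 = 4.023 mA.
V(R2) = I·R = 17.98 V; P = V·I = 17.98 × 4.023 = 72.33 mW.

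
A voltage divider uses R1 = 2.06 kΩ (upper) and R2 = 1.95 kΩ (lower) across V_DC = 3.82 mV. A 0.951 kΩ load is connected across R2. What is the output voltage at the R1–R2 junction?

The load sits in parallel with R2, giving an effective lower resistance R2' = R2·R_L/(R2+R_L) = 0.6392 kΩ.
Voltage divider with the loaded lower leg: V_out = 3.82 × 0.6392/(2.06 + 0.6392) = 3.82 × 0.2368 = 0.9047 mV.

V_out ≈ 0.905 mV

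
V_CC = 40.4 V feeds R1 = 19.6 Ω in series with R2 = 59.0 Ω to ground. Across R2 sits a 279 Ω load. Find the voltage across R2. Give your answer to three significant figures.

R2 ‖ R_L = (59.0 × 279)/(59.0 + 279) = 48.70 Ω.
Now apply the divider: V_out = 40.4 × 0.7130 = 28.81 V.

V_out ≈ 28.8 V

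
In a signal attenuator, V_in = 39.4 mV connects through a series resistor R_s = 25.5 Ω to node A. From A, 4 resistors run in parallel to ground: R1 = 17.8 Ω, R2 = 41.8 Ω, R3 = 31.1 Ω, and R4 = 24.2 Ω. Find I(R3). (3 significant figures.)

Combine the parallel branches: R_p = (1/17.8 + 1/41.8 + 1/31.1 + 1/24.2)⁻¹ = 6.511 Ω.
V_A by voltage divider: V_A = 39.4 × 6.511/(25.5 + 6.511) = 8.014 mV.
I(R3) = V_A / R3 = 8.014/31.1 = 0.2577 mA.
(Check via current divider: I_total = 1.231 mA; share G_k/ΣG = 0.2094 → same result.)

I ≈ 0.258 mA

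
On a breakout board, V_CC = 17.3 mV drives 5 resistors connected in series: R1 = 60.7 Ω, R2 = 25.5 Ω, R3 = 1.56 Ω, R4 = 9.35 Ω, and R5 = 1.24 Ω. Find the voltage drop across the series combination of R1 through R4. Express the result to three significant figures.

V ≈ 17.1 mV

ΣR = 60.7 + 25.5 + 1.56 + 9.35 + 1.24 = 98.35 Ω.
R_{R1..R4} = 60.7 + 25.5 + 1.56 + 9.35 = 97.11 Ω.
By the voltage-divider rule, V = 17.3 × 97.11/98.35 = 17.08 mV.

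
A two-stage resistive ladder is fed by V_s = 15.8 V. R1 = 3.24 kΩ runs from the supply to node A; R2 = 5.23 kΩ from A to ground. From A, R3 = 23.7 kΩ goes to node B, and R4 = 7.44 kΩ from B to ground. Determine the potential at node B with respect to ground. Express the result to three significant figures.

Looking into the second stage from A: R3 + R4 = 31.14 kΩ appears in parallel with R2.
Effective lower resistance at A: R2 ‖ 31.14 = 4.478 kΩ.
First divider: V_A = V_s · 4.478/(3.24 + 4.478) = 9.167 V.
V_B = V_A × 0.2389 = 2.190 V.

V_B ≈ 2.19 V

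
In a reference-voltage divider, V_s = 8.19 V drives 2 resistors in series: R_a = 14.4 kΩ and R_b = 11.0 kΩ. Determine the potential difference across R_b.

V ≈ 3.55 V

Total series resistance ΣR = 14.4 + 11.0 = 25.40 kΩ.
V = V_s · R/ΣR = 8.19 × 0.4331 = 3.547 V.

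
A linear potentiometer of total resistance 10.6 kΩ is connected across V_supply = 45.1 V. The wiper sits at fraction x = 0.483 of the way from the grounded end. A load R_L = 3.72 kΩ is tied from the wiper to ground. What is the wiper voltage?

Split the track: R_lower = x·R_p = 5.120 kΩ, R_upper = (1−x)·R_p = 5.480 kΩ.
R_L loads the lower segment: effective lower R = 2.155 kΩ.
V_out = 45.1 × 2.155/(5.480 + 2.155) = 12.73 V.

V_out ≈ 12.7 V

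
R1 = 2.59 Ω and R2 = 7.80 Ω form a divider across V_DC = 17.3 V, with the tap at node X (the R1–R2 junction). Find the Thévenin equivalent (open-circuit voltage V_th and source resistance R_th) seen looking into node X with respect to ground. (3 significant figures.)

V_th ≈ 13.0 V, R_th ≈ 1.94 Ω

With X open, the divider is unloaded: V_th = 17.3 × 7.80/10.39 = 12.99 V.
Looking into X with the source shorted: R_th = R1·R2/(R1+R2) = 2.590 × 7.80/10.39 = 1.944 Ω.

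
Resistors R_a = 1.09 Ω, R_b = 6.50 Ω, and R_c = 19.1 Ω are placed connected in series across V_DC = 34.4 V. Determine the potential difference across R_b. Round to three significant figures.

Series total: ΣR = 1.09 + 6.50 + 19.1 = 26.69 Ω.
By the voltage-divider rule, V = 34.4 × 6.500/26.69 = 8.378 V.

V ≈ 8.38 V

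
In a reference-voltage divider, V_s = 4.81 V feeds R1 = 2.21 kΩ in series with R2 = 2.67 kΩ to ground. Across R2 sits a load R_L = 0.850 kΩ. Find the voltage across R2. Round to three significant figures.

First combine the lower leg with the load: R2 ‖ R_L = 0.6447 kΩ.
Voltage divider with the loaded lower leg: V_out = 4.81 × 0.6447/(2.21 + 0.6447) = 4.81 × 0.2259 = 1.086 V.

V_out ≈ 1.09 V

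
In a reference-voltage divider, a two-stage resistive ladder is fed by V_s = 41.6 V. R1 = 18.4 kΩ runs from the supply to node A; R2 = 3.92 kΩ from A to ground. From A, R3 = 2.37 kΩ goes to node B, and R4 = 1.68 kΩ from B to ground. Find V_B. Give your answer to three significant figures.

Looking into the second stage from A: R3 + R4 = 4.050 kΩ appears in parallel with R2.
Effective lower resistance at A: R2 ‖ 4.050 = 1.992 kΩ.
V_A = 41.6 × 1.992/(18.4 + 1.992) = 4.064 V.
Stage 2 is unloaded, so V_B = V_A · R4/(R3+R4) = 4.064 × 1.68/4.050 = 1.686 V.

V_B ≈ 1.69 V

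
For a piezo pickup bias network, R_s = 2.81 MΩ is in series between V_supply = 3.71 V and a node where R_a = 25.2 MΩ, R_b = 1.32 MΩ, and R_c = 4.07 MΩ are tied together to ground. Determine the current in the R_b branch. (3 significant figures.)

Parallel bank: R_p = 1/(1/25.2 + 1/1.32 + 1/4.07) = 0.9588 MΩ.
V_A = 3.71 × 0.9588/3.769 = 0.9438 V.
I(R_b) = V_A / R_b = 0.9438/1.32 = 0.7150 µA.
(Equivalently: I_total = 0.9844 µA, then current-divider fraction G_k/ΣG = 0.7264.)

I ≈ 0.715 µA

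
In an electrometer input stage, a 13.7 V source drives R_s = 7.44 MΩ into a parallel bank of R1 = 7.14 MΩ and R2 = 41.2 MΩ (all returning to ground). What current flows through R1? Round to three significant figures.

Equivalent of the parallel group: R_p = 6.085 MΩ.
V_A = 13.7 × 6.085/13.53 = 6.164 V.
I(R1) = V_A / R1 = 6.164/7.14 = 0.8633 µA.

I ≈ 0.863 µA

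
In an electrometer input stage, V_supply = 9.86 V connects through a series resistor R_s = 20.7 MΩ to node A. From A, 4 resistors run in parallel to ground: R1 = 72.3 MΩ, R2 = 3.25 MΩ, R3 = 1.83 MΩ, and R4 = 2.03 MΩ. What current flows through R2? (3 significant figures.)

Parallel bank: R_p = 1/(1/72.3 + 1/3.25 + 1/1.83 + 1/2.03) = 0.7350 MΩ.
V_A = 9.86 × 0.7350/21.43 = 0.3381 V.
I(R2) = V_A / R2 = 0.3381/3.25 = 0.1040 µA.

I ≈ 0.104 µA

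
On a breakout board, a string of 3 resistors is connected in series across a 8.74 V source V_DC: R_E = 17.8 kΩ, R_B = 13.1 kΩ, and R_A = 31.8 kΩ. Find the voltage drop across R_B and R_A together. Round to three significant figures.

V ≈ 6.26 V

ΣR = 17.8 + 13.1 + 31.8 = 62.70 kΩ.
R_{R_B..R_A} = 13.1 + 31.8 = 44.90 kΩ.
Voltage divider: V = V_DC · (44.90 / 62.70) = 8.74 × 0.7161 = 6.259 V.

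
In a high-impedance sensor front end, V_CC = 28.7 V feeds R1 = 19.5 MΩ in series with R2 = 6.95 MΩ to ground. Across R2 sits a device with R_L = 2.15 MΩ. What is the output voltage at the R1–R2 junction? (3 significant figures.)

R2 ‖ R_L = (6.95 × 2.15)/(6.95 + 2.15) = 1.642 MΩ.
Voltage divider with the loaded lower leg: V_out = 28.7 × 1.642/(19.5 + 1.642) = 28.7 × 0.07767 = 2.229 V.
(Unloaded it would be 7.54 V; the load pulls it down.)

V_out ≈ 2.23 V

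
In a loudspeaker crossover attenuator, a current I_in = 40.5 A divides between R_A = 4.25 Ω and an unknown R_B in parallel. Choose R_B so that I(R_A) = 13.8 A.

R_B ≈ 2.20 Ω

Two-branch current divider: I_A = I_in · R_B/(R_A + R_B).
13.8/40.5 = R_B/(R_A + R_B) → R_B = R_A · (0.3407)/(1 − 0.3407) = 4.25 × 0.5169 = 2.197 Ω.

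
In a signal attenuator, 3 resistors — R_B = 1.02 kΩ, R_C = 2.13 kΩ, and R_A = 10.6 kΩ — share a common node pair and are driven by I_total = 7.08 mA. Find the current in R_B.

I ≈ 4.49 mA

ΣG = 1/1.02 + 1/2.13 + 1/10.6 = 1.544.
R_B takes the fraction G_k/ΣG = 0.9804/1.544 = 0.6349, so I = 7.08 × 0.6349 = 4.495 mA.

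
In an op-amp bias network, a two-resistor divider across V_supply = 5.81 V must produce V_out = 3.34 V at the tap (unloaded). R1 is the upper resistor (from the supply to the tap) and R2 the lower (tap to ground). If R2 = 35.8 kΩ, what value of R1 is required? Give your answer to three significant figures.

The divider ratio is R2/(R1+R2) = 3.34/5.81 = 0.5749.
R1 = R2·(1/k − 1) = 35.8 × 0.7395 = 26.47 kΩ.

R1 ≈ 26.5 kΩ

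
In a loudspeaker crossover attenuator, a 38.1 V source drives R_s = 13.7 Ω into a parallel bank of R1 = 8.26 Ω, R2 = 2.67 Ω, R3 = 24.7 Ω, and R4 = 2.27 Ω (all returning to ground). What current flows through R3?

I ≈ 0.107 A

Combine the parallel branches: R_p = (1/8.26 + 1/2.67 + 1/24.7 + 1/2.27)⁻¹ = 1.024 Ω.
V_A = 38.1 × 1.024/14.72 = 2.650 V.
Branch current I = V_A/R3 = 2.650/24.7 = 0.1073 A.
(Check via current divider: I_total = 2.588 A; share G_k/ΣG = 0.04146 → same result.)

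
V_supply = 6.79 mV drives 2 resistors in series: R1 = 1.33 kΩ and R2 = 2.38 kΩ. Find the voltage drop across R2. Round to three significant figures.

Series total: ΣR = 1.33 + 2.38 = 3.710 kΩ.
By the voltage-divider rule, V = 6.79 × 2.380/3.710 = 4.356 mV.

V ≈ 4.36 mV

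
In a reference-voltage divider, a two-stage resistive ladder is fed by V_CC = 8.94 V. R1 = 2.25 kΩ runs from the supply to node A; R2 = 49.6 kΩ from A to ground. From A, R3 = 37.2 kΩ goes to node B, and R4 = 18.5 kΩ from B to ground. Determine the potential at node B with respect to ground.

V_B ≈ 2.73 V

Looking into the second stage from A: R3 + R4 = 55.70 kΩ appears in parallel with R2.
R2 ‖ (R3+R4) = 26.24 kΩ.
V_A = 8.94 × 26.24/(2.25 + 26.24) = 8.234 V.
Stage 2 is unloaded, so V_B = V_A · R4/(R3+R4) = 8.234 × 18.5/55.70 = 2.735 V.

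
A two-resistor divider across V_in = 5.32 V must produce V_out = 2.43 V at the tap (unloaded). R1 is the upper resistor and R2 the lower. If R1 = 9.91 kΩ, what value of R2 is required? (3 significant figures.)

Required fraction k = V_out/V_in = 0.4568.
R2 = R1 · 0.4568/(1 − 0.4568) = 8.333 kΩ.

R2 ≈ 8.33 kΩ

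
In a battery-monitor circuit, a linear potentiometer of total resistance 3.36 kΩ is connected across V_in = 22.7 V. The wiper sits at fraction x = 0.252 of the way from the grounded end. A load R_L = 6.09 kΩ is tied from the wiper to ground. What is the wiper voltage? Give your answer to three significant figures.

V_out ≈ 5.18 V

Lower segment x·R_p = 0.8467 kΩ; upper segment (1−x)·R_p = 2.513 kΩ.
R_L loads the lower segment: effective lower R = 0.7434 kΩ.
V_out = 22.7 × 0.7434/(2.513 + 0.7434) = 5.182 V.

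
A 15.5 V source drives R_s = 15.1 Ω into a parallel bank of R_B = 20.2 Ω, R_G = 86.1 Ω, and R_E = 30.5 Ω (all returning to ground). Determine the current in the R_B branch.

I ≈ 0.317 A

Equivalent of the parallel group: R_p = 10.65 Ω.
V_A by voltage divider: V_A = 15.5 × 10.65/(15.1 + 10.65) = 6.410 V.
Branch current I = V_A/R_B = 6.410/20.2 = 0.3173 A.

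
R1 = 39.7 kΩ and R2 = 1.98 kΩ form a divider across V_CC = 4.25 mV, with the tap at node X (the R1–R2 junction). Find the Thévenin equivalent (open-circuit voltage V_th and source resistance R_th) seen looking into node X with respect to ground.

With X open, the divider is unloaded: V_th = 4.25 × 1.98/41.68 = 0.2019 mV.
Looking into X with the source shorted: R_th = R1·R2/(R1+R2) = 39.70 × 1.98/41.68 = 1.886 kΩ.

V_th ≈ 0.202 mV, R_th ≈ 1.89 kΩ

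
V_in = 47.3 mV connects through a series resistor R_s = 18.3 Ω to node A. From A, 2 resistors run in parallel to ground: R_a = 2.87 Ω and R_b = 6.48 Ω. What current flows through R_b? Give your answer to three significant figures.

Combine the parallel branches: R_p = (1/2.87 + 1/6.48)⁻¹ = 1.989 Ω.
V_A = 47.3 × 1.989/20.29 = 4.637 mV.
I(R_b) = V_A / R_b = 4.637/6.48 = 0.7156 mA.

I ≈ 0.716 mA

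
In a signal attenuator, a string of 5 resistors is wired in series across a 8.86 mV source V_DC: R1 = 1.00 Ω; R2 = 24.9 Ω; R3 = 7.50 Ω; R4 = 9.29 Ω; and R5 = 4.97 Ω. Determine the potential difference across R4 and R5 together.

Total series resistance ΣR = 1.00 + 24.9 + 7.50 + 9.29 + 4.97 = 47.66 Ω.
R_{R4..R5} = 9.29 + 4.97 = 14.26 Ω.
V = V_DC · R/ΣR = 8.86 × 0.2992 = 2.651 mV.

V ≈ 2.65 mV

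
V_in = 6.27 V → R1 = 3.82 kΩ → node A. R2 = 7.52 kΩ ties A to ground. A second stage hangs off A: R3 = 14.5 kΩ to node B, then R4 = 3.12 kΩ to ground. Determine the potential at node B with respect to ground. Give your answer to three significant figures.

The second stage (R3 + R4 = 17.62 kΩ) loads node A in parallel with R2.
Effective lower resistance at A: R2 ‖ 17.62 = 5.271 kΩ.
V_A = 6.27 × 5.271/(3.82 + 5.271) = 3.635 V.
V_B = V_A × 0.1771 = 0.6437 V.

V_B ≈ 0.644 V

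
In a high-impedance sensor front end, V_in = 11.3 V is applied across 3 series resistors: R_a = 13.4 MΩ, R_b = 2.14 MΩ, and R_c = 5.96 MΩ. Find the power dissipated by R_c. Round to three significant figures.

ΣR = 21.50 MΩ → I = 11.3/21.50 = 0.5256 µA.
P = I²R = 0.2762 × 5.96 = 1.646 µW.

P ≈ 1.65 µW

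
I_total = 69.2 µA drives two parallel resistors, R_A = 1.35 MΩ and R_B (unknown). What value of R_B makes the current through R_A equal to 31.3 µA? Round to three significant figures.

Two-branch current divider: I_A = I_total · R_B/(R_A + R_B).
31.3/69.2 = R_B/(R_A + R_B) → R_B = R_A · (0.4523)/(1 − 0.4523) = 1.35 × 0.8259 = 1.115 MΩ.

R_B ≈ 1.11 MΩ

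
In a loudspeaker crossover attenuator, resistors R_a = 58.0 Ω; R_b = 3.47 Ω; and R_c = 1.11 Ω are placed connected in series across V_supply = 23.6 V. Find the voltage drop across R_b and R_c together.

V ≈ 1.73 V

ΣR = 58.0 + 3.47 + 1.11 = 62.58 Ω.
R_{R_b..R_c} = 3.47 + 1.11 = 4.580 Ω.
V = V_supply · R/ΣR = 23.6 × 0.07319 = 1.727 V.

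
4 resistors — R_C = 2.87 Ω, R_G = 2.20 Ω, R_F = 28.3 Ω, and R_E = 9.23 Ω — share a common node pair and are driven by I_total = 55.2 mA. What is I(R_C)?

Total conductance ΣG = 1/2.87 + 1/2.20 + 1/28.3 + 1/9.23 = 0.9467 (units of 1/Ω).
By the current-divider rule, I = I_total · G_k/ΣG = 55.2 × 0.3681 = 20.32 mA.

I ≈ 20.3 mA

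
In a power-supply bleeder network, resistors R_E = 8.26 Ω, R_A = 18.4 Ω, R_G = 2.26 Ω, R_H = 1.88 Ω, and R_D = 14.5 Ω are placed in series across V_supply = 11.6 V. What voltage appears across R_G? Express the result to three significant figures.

Total series resistance ΣR = 8.26 + 18.4 + 2.26 + 1.88 + 14.5 = 45.30 Ω.
Voltage divider: V = V_supply · (2.260 / 45.30) = 11.6 × 0.04989 = 0.5787 V.

V ≈ 0.579 V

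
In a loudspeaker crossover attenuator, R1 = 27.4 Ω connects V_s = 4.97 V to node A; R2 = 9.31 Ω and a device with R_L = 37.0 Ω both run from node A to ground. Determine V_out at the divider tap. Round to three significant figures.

R2 ‖ R_L = (9.31 × 37.0)/(9.31 + 37.0) = 7.438 Ω.
Voltage divider with the loaded lower leg: V_out = 4.97 × 7.438/(27.4 + 7.438) = 4.97 × 0.2135 = 1.061 V.
(Unloaded it would be 1.26 V; the load pulls it down.)

V_out ≈ 1.06 V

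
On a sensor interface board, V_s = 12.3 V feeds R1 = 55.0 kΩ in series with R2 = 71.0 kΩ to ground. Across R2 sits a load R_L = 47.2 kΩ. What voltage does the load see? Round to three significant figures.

The load sits in parallel with R2, giving an effective lower resistance R2' = R2·R_L/(R2+R_L) = 28.35 kΩ.
Voltage divider with the loaded lower leg: V_out = 12.3 × 28.35/(55.0 + 28.35) = 12.3 × 0.3401 = 4.184 V.
(Unloaded it would be 6.93 V; the load pulls it down.)

V_out ≈ 4.18 V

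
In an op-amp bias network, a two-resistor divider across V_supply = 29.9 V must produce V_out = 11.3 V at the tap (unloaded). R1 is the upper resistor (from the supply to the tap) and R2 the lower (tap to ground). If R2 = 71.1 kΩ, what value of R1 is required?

R1 ≈ 117 kΩ

V_out/V_supply = R2/(R1+R2) = 0.3779.
R1 = R2·(1/k − 1) = 71.1 × 1.646 = 117.0 kΩ.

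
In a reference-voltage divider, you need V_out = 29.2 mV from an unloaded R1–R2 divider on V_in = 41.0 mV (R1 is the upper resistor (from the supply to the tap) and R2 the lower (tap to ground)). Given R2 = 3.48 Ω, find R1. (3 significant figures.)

The divider ratio is R2/(R1+R2) = 29.2/41.0 = 0.7122.
So R1 = R2 · (V_in/V_out − 1) = 3.48 × (41.0/29.2 − 1) = 3.48 × 0.4041 = 1.406 Ω.

R1 ≈ 1.41 Ω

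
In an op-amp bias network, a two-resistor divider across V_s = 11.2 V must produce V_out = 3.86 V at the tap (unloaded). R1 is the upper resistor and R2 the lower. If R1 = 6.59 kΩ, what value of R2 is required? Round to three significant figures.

Required fraction k = V_out/V_s = 0.3446.
So R2 = R1 · V_out/(V_s − V_out) = 6.59 × 3.86/(11.2 − 3.86) = 6.59 × 0.5259 = 3.466 kΩ.

R2 ≈ 3.47 kΩ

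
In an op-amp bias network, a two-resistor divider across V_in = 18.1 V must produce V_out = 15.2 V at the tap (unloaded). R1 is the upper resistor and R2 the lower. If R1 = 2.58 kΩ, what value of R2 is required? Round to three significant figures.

R2 ≈ 13.5 kΩ

Required fraction k = V_out/V_in = 0.8398.
R2 = R1 · 0.8398/(1 − 0.8398) = 13.52 kΩ.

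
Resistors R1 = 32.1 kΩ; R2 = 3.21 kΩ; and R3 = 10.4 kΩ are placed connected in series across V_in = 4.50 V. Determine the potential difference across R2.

ΣR = 32.1 + 3.21 + 10.4 = 45.71 kΩ.
By the voltage-divider rule, V = 4.50 × 3.210/45.71 = 0.3160 V.

V ≈ 0.316 V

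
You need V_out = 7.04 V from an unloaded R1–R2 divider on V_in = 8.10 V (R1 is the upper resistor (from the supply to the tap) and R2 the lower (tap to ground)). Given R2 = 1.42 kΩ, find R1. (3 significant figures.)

R1 ≈ 0.214 kΩ

The divider ratio is R2/(R1+R2) = 7.04/8.10 = 0.8691.
R1 = R2·(1/k − 1) = 1.42 × 0.1506 = 0.2138 kΩ.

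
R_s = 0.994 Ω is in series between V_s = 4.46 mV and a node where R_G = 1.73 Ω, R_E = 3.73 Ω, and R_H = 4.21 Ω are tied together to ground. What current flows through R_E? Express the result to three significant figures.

Parallel bank: R_p = 1/(1/1.73 + 1/3.73 + 1/4.21) = 0.9228 Ω.
V_A by voltage divider: V_A = 4.46 × 0.9228/(0.994 + 0.9228) = 2.147 mV.
I(R_E) = V_A / R_E = 2.147/3.73 = 0.5756 mA.
(Equivalently: I_total = 2.327 mA, then current-divider fraction G_k/ΣG = 0.2474.)

I ≈ 0.576 mA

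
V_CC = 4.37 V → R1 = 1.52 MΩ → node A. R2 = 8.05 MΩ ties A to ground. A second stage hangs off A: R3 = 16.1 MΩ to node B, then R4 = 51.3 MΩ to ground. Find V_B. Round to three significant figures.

V_B ≈ 2.75 V

The second stage (R3 + R4 = 67.40 MΩ) loads node A in parallel with R2.
Effective lower resistance at A: R2 ‖ 67.40 = 7.191 MΩ.
So V_A = 4.37 × 0.8255 = 3.607 V.
Stage 2 is unloaded, so V_B = V_A · R4/(R3+R4) = 3.607 × 51.3/67.40 = 2.746 V.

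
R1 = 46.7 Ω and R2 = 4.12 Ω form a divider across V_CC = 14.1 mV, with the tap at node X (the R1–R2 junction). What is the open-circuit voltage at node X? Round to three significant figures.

V_th ≈ 1.14 mV

Open-circuit (no load on X): V_th = V_CC · R2/(R1 + R2) = 14.1 × 4.12/(46.70 + 4.12) = 1.143 mV.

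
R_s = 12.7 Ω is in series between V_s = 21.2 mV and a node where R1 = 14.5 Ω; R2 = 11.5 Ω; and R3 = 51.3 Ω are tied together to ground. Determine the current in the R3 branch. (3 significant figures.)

Combine the parallel branches: R_p = (1/14.5 + 1/11.5 + 1/51.3)⁻¹ = 5.701 Ω.
V_A = 21.2 × 5.701/18.40 = 6.568 mV.
I(R3) = V_A / R3 = 6.568/51.3 = 0.1280 mA.

I ≈ 0.128 mA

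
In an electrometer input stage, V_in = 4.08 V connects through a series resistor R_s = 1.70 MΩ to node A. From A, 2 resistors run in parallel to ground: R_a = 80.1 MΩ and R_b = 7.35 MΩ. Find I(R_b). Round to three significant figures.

Equivalent of the parallel group: R_p = 6.732 MΩ.
V_A by voltage divider: V_A = 4.08 × 6.732/(1.70 + 6.732) = 3.257 V.
I(R_b) = V_A / R_b = 3.257/7.35 = 0.4432 µA.
(Equivalently: I_total = 0.4839 µA, then current-divider fraction G_k/ΣG = 0.9160.)

I ≈ 0.443 µA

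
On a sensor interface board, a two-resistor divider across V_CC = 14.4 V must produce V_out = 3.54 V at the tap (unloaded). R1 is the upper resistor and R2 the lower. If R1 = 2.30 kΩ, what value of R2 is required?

V_out/V_CC = R2/(R1+R2) = 0.2458.
So R2 = R1 · V_out/(V_CC − V_out) = 2.30 × 3.54/(14.4 − 3.54) = 2.30 × 0.3260 = 0.7497 kΩ.

R2 ≈ 0.750 kΩ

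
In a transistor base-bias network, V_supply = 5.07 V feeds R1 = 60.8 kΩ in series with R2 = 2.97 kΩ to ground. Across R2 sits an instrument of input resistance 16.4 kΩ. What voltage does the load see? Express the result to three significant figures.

R2 ‖ R_L = (2.97 × 16.4)/(2.97 + 16.4) = 2.515 kΩ.
Voltage divider with the loaded lower leg: V_out = 5.07 × 2.515/(60.8 + 2.515) = 5.07 × 0.03972 = 0.2014 V.
(Unloaded it would be 0.236 V; the load pulls it down.)

V_out ≈ 0.201 V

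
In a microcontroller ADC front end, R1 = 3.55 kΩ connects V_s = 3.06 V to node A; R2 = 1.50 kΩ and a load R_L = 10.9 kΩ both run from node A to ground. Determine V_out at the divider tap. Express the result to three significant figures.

V_out ≈ 0.829 V

The load sits in parallel with R2, giving an effective lower resistance R2' = R2·R_L/(R2+R_L) = 1.319 kΩ.
Voltage divider with the loaded lower leg: V_out = 3.06 × 1.319/(3.55 + 1.319) = 3.06 × 0.2708 = 0.8287 V.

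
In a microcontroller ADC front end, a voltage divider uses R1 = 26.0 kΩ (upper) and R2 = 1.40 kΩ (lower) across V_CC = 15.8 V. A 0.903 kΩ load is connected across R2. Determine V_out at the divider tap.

First combine the lower leg with the load: R2 ‖ R_L = 0.5489 kΩ.
Now apply the divider: V_out = 15.8 × 0.02068 = 0.3267 V.
(Unloaded it would be 0.807 V; the load pulls it down.)

V_out ≈ 0.327 V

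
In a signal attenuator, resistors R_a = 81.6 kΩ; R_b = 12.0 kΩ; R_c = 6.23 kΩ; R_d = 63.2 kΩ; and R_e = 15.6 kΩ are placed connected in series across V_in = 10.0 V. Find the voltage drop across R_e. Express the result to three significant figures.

V ≈ 0.873 V

Total series resistance ΣR = 81.6 + 12.0 + 6.23 + 63.2 + 15.6 = 178.6 kΩ.
Voltage divider: V = V_in · (15.60 / 178.6) = 10.0 × 0.08733 = 0.8733 V.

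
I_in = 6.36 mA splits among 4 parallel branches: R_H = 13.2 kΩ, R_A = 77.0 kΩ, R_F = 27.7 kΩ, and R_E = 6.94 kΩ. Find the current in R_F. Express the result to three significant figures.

I ≈ 0.854 mA

Conductances: ΣG = 1/13.2 + 1/77.0 + 1/27.7 + 1/6.94 = 0.2689 (1/kΩ).
R_F takes the fraction G_k/ΣG = 0.03610/0.2689 = 0.1342, so I = 6.36 × 0.1342 = 0.8537 mA.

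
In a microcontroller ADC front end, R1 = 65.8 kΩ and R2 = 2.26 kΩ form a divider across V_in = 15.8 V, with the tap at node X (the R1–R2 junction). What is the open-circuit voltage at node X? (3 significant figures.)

V_th is the unloaded tap voltage: V_in · R2/(R1+R2) = 15.8 × 0.03321 = 0.5247 V.

V_th ≈ 0.525 V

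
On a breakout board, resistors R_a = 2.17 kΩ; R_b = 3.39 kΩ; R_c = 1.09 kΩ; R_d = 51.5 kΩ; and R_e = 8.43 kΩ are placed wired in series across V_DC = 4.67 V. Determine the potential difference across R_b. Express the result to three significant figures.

ΣR = 2.17 + 3.39 + 1.09 + 51.5 + 8.43 = 66.58 kΩ.
V = V_DC · R/ΣR = 4.67 × 0.05092 = 0.2378 V.

V ≈ 0.238 V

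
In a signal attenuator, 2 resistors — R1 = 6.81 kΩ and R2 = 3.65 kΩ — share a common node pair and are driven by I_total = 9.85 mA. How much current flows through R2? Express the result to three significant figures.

With just two branches, the current splits inversely with resistance.
I(R2) = 9.85 × 6.81/(6.81 + 3.65) = 9.85 × 0.6511 = 6.413 mA.

I ≈ 6.41 mA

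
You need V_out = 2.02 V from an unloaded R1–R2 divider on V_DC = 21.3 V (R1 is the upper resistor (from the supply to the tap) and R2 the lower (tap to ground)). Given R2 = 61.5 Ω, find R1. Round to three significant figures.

R1 ≈ 587 Ω

Required fraction k = V_out/V_DC = 0.09484.
So R1 = R2 · (V_DC/V_out − 1) = 61.5 × (21.3/2.02 − 1) = 61.5 × 9.545 = 587.0 Ω.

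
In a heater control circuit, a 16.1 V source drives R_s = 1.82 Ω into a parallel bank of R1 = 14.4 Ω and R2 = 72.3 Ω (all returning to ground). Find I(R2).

Equivalent of the parallel group: R_p = 12.01 Ω.
V_A by voltage divider: V_A = 16.1 × 12.01/(1.82 + 12.01) = 13.98 V.
I(R2) = V_A / R2 = 13.98/72.3 = 0.1934 A.
(Check via current divider: I_total = 1.164 A; share G_k/ΣG = 0.1661 → same result.)

I ≈ 0.193 A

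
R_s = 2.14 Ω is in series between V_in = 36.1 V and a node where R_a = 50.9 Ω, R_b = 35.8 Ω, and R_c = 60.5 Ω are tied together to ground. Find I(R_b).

I ≈ 0.887 A

Combine the parallel branches: R_p = (1/50.9 + 1/35.8 + 1/60.5)⁻¹ = 15.60 Ω.
V_A = 36.1 × 15.60/17.74 = 31.74 V.
Branch current I = V_A/R_b = 31.74/35.8 = 0.8867 A.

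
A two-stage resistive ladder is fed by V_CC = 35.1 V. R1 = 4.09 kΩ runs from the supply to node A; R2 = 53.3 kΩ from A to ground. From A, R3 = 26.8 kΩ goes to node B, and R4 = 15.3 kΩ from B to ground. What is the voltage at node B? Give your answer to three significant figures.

The second stage (R3 + R4 = 42.10 kΩ) loads node A in parallel with R2.
Effective lower resistance at A: R2 ‖ 42.10 = 23.52 kΩ.
So V_A = 35.1 × 0.8519 = 29.90 V.
Stage 2 is unloaded, so V_B = V_A · R4/(R3+R4) = 29.90 × 15.3/42.10 = 10.87 V.

V_B ≈ 10.9 V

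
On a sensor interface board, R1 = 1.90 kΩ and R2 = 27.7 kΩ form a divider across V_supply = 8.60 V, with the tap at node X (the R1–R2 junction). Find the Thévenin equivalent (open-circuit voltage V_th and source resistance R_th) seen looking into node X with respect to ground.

Open-circuit (no load on X): V_th = V_supply · R2/(R1 + R2) = 8.60 × 27.7/(1.900 + 27.7) = 8.048 V.
With V_supply suppressed (replaced by a short), R_th = R1 ‖ R2 = (1.900 × 27.7)/(1.900 + 27.7) = 1.778 kΩ.

V_th ≈ 8.05 V, R_th ≈ 1.78 kΩ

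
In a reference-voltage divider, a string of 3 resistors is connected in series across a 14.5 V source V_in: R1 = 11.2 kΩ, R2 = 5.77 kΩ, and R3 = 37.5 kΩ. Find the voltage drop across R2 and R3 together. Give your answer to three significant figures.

V ≈ 11.5 V

Total series resistance ΣR = 11.2 + 5.77 + 37.5 = 54.47 kΩ.
R_{R2..R3} = 5.77 + 37.5 = 43.27 kΩ.
By the voltage-divider rule, V = 14.5 × 43.27/54.47 = 11.52 V.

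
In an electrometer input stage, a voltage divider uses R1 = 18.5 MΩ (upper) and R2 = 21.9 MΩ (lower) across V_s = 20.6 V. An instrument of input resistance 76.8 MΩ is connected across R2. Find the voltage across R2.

V_out ≈ 9.88 V

First combine the lower leg with the load: R2 ‖ R_L = 17.04 MΩ.
Now apply the divider: V_out = 20.6 × 0.4795 = 9.877 V.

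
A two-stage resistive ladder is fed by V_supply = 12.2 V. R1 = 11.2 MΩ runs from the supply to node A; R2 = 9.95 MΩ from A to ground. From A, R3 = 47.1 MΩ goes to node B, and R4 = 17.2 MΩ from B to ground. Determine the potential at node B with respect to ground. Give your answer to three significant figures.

The second stage (R3 + R4 = 64.30 MΩ) loads node A in parallel with R2.
Effective lower resistance at A: R2 ‖ 64.30 = 8.617 MΩ.
V_A = 12.2 × 8.617/(11.2 + 8.617) = 5.305 V.
Then the unloaded second divider: V_B = V_A × R4/(R3+R4) = 5.305 × 0.2675 = 1.419 V.

V_B ≈ 1.42 V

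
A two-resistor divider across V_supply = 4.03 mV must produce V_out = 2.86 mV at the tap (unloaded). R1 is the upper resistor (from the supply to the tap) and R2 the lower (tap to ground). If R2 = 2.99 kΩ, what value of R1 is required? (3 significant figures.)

Required fraction k = V_out/V_supply = 0.7097.
So R1 = R2 · (V_supply/V_out − 1) = 2.99 × (4.03/2.86 − 1) = 2.99 × 0.4091 = 1.223 kΩ.

R1 ≈ 1.22 kΩ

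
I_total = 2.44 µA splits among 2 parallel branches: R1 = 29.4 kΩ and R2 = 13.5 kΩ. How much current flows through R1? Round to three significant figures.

Two-branch current divider: I_k = I_total · R_other/(R_1 + R_2).
I(R1) = 2.44 × 13.5/(29.4 + 13.5) = 2.44 × 0.3147 = 0.7678 µA.

I ≈ 0.768 µA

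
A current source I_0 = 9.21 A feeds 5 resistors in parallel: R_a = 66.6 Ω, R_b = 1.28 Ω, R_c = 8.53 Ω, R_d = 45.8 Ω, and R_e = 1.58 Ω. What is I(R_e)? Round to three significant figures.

I ≈ 3.72 A

ΣG = 1/66.6 + 1/1.28 + 1/8.53 + 1/45.8 + 1/1.58 = 1.568.
Current divider: I(R_e) = I_0 · G_k/ΣG = 9.21 × (0.6329/1.568) = 9.21 × 0.4036 = 3.717 A.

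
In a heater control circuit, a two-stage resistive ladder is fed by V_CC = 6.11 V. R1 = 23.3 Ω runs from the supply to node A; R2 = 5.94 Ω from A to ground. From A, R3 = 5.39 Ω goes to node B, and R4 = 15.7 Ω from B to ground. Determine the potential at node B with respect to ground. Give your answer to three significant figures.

V_B ≈ 0.755 V

Node A sees R2 in parallel with the series input of stage 2, R3 + R4 = 21.09 Ω.
R2 ‖ (R3+R4) = 4.635 Ω.
First divider: V_A = V_CC · 4.635/(23.3 + 4.635) = 1.014 V.
V_B = V_A × 0.7444 = 0.7546 V.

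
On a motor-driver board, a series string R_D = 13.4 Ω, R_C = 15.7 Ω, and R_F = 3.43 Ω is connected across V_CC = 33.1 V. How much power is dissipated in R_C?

Series current I = V_CC/ΣR = 33.1/32.53 = 1.018 A.
V(R_C) = I·R = 15.98 V; P = V·I = 15.98 × 1.018 = 16.26 W.

P ≈ 16.3 W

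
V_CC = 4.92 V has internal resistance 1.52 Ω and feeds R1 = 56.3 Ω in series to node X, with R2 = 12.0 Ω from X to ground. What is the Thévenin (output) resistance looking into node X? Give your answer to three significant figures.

R_th ≈ 9.94 Ω

R1' = 1.52 + 56.3 = 57.82 Ω (source resistance + R1).
Zeroing V_CC shorts the top of R1' to ground, so R_th = R1' ‖ R2 = 9.938 Ω.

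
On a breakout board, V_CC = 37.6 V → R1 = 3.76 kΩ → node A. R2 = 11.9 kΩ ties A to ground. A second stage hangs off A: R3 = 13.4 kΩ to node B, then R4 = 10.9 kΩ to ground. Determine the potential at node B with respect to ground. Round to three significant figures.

Node A sees R2 in parallel with the series input of stage 2, R3 + R4 = 24.30 kΩ.
Effective lower resistance at A: R2 ‖ 24.30 = 7.988 kΩ.
So V_A = 37.6 × 0.6799 = 25.57 V.
Stage 2 is unloaded, so V_B = V_A · R4/(R3+R4) = 25.57 × 10.9/24.30 = 11.47 V.

V_B ≈ 11.5 V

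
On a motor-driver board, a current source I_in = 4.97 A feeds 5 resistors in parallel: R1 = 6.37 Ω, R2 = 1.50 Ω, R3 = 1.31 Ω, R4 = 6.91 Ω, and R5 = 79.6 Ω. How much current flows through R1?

I ≈ 0.447 A

ΣG = 1/6.37 + 1/1.50 + 1/1.31 + 1/6.91 + 1/79.6 = 1.744.
Current divider: I(R1) = I_in · G_k/ΣG = 4.97 × (0.1570/1.744) = 4.97 × 0.09000 = 0.4473 A.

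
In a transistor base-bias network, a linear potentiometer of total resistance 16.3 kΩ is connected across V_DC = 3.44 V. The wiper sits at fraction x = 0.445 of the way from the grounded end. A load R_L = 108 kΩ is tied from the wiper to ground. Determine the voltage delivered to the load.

V_out ≈ 1.48 V

The pot divides into 9.046 kΩ above the wiper and 7.254 kΩ below.
R_L loads the lower segment: effective lower R = 6.797 kΩ.
V_out = 3.44 × 6.797/(9.046 + 6.797) = 1.476 V.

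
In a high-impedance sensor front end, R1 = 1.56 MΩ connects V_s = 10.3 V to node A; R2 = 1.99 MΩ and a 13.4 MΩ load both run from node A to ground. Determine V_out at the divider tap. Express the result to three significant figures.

V_out ≈ 5.42 V

The load sits in parallel with R2, giving an effective lower resistance R2' = R2·R_L/(R2+R_L) = 1.733 MΩ.
Voltage divider with the loaded lower leg: V_out = 10.3 × 1.733/(1.56 + 1.733) = 10.3 × 0.5262 = 5.420 V.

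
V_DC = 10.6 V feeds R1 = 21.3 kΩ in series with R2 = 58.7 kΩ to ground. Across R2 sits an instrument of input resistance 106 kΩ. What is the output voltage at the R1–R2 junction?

The load sits in parallel with R2, giving an effective lower resistance R2' = R2·R_L/(R2+R_L) = 37.78 kΩ.
Now apply the divider: V_out = 10.6 × 0.6395 = 6.778 V.

V_out ≈ 6.78 V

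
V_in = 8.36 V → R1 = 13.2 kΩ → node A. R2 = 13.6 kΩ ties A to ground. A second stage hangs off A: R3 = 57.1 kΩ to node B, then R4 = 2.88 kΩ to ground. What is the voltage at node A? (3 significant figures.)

Looking into the second stage from A: R3 + R4 = 59.98 kΩ appears in parallel with R2.
Effective lower resistance at A: R2 ‖ 59.98 = 11.09 kΩ.
V_A = 8.36 × 11.09/(13.2 + 11.09) = 3.816 V.

V_A ≈ 3.82 V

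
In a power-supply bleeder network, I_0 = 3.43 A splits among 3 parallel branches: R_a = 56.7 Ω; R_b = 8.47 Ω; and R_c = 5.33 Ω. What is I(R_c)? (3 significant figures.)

I ≈ 1.99 A

Conductances: ΣG = 1/56.7 + 1/8.47 + 1/5.33 = 0.3233 (1/Ω).
Current divider: I(R_c) = I_0 · G_k/ΣG = 3.43 × (0.1876/0.3233) = 3.43 × 0.5803 = 1.990 A.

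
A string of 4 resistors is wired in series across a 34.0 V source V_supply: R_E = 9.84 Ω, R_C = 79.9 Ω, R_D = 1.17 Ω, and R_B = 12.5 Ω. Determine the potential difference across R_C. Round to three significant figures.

V ≈ 26.3 V

Series total: ΣR = 9.84 + 79.9 + 1.17 + 12.5 = 103.4 Ω.
By the voltage-divider rule, V = 34.0 × 79.90/103.4 = 26.27 V.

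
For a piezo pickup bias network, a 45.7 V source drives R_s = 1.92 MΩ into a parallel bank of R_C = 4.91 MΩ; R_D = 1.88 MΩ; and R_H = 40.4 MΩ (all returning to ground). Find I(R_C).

I ≈ 3.78 µA

Parallel bank: R_p = 1/(1/4.91 + 1/1.88 + 1/40.4) = 1.315 MΩ.
V_A = 45.7 × 1.315/3.235 = 18.58 V.
Branch current I = V_A/R_C = 18.58/4.91 = 3.784 µA.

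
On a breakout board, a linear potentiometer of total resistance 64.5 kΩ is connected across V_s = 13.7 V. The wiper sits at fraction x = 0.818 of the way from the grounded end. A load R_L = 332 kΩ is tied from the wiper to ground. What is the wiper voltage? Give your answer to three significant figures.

The pot divides into 11.74 kΩ above the wiper and 52.76 kΩ below.
Lower segment in parallel with the load: 52.76 ‖ 332 = 45.53 kΩ.
V_out = 13.7 × 45.53/(11.74 + 45.53) = 10.89 V.

V_out ≈ 10.9 V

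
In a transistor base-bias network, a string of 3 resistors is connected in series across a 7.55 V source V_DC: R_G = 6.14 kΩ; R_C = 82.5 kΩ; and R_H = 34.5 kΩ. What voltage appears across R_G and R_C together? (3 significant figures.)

Total series resistance ΣR = 6.14 + 82.5 + 34.5 = 123.1 kΩ.
R_{R_G..R_C} = 6.14 + 82.5 = 88.64 kΩ.
Voltage divider: V = V_DC · (88.64 / 123.1) = 7.55 × 0.7198 = 5.435 V.

V ≈ 5.43 V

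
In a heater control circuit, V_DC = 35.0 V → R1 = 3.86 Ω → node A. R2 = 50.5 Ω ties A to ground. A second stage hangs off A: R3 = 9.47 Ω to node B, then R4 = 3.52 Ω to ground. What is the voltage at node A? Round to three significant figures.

The second stage (R3 + R4 = 12.99 Ω) loads node A in parallel with R2.
R2 ‖ (R3+R4) = 10.33 Ω.
V_A = 35.0 × 10.33/(3.86 + 10.33) = 25.48 V.

V_A ≈ 25.5 V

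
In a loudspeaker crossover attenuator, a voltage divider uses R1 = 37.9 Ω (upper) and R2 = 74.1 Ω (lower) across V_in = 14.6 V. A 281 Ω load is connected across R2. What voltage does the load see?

R2 ‖ R_L = (74.1 × 281)/(74.1 + 281) = 58.64 Ω.
Voltage divider with the loaded lower leg: V_out = 14.6 × 58.64/(37.9 + 58.64) = 14.6 × 0.6074 = 8.868 V.

V_out ≈ 8.87 V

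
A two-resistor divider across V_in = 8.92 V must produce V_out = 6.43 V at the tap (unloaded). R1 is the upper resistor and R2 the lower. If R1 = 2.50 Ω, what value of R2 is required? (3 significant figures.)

The divider ratio is R2/(R1+R2) = 6.43/8.92 = 0.7209.
Rearranging, R2 = R1·k/(1−k) = 2.50 × 2.582 = 6.456 Ω.

R2 ≈ 6.46 Ω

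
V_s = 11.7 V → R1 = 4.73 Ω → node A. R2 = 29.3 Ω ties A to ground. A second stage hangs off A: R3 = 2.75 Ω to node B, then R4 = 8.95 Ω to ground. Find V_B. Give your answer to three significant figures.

The second stage (R3 + R4 = 11.70 Ω) loads node A in parallel with R2.
R2 ‖ (R3+R4) = 8.361 Ω.
First divider: V_A = V_s · 8.361/(4.73 + 8.361) = 7.473 V.
Stage 2 is unloaded, so V_B = V_A · R4/(R3+R4) = 7.473 × 8.95/11.70 = 5.716 V.

V_B ≈ 5.72 V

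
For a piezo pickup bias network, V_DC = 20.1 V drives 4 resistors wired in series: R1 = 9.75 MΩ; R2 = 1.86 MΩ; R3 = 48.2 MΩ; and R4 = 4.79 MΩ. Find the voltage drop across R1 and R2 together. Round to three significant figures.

Total series resistance ΣR = 9.75 + 1.86 + 48.2 + 4.79 = 64.60 MΩ.
R_{R1..R2} = 9.75 + 1.86 = 11.61 MΩ.
V = V_DC · R/ΣR = 20.1 × 0.1797 = 3.612 V.

V ≈ 3.61 V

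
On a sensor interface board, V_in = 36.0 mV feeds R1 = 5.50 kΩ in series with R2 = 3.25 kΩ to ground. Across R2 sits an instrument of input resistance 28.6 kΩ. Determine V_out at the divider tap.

First combine the lower leg with the load: R2 ‖ R_L = 2.918 kΩ.
Voltage divider with the loaded lower leg: V_out = 36.0 × 2.918/(5.50 + 2.918) = 36.0 × 0.3467 = 12.48 mV.

V_out ≈ 12.5 mV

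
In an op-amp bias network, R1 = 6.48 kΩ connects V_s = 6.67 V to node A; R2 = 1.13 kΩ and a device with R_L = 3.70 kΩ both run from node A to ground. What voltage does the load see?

R2 ‖ R_L = (1.13 × 3.70)/(1.13 + 3.70) = 0.8656 kΩ.
Voltage divider with the loaded lower leg: V_out = 6.67 × 0.8656/(6.48 + 0.8656) = 6.67 × 0.1178 = 0.7860 V.
(Unloaded it would be 0.990 V; the load pulls it down.)

V_out ≈ 0.786 V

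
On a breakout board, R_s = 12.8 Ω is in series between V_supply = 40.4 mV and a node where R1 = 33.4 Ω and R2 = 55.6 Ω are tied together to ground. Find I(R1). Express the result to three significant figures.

I ≈ 0.750 mA

Parallel bank: R_p = 1/(1/33.4 + 1/55.6) = 20.87 Ω.
V_A = 40.4 × 20.87/33.67 = 25.04 mV.
Branch current I = V_A/R1 = 25.04/33.4 = 0.7497 mA.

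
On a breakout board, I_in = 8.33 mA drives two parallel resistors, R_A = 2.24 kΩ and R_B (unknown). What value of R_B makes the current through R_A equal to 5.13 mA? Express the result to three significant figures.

R_B ≈ 3.59 kΩ

In a two-way split, I_A/I_in = R_B/(R_A + R_B).
5.13/8.33 = R_B/(R_A + R_B) → R_B = R_A · (0.6158)/(1 − 0.6158) = 2.24 × 1.603 = 3.591 kΩ.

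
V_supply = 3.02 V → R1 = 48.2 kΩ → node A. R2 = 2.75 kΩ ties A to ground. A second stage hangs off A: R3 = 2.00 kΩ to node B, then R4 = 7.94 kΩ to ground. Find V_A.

The second stage (R3 + R4 = 9.940 kΩ) loads node A in parallel with R2.
Effective lower resistance at A: R2 ‖ 9.940 = 2.154 kΩ.
V_A = 3.02 × 2.154/(48.2 + 2.154) = 0.1292 V.

V_A ≈ 0.129 V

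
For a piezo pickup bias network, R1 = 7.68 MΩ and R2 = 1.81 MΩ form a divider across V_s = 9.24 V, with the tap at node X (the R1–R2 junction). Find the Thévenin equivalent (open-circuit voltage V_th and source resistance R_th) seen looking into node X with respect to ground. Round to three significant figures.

V_th ≈ 1.76 V, R_th ≈ 1.46 MΩ

Open-circuit (no load on X): V_th = V_s · R2/(R1 + R2) = 9.24 × 1.81/(7.680 + 1.81) = 1.762 V.
Zeroing V_s shorts the top of R1 to ground, so R_th = R1 ‖ R2 = 1.465 MΩ.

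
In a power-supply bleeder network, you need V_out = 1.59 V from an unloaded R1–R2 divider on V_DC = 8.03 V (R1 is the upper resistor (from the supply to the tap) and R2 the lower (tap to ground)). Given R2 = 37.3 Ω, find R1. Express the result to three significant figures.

The divider ratio is R2/(R1+R2) = 1.59/8.03 = 0.1980.
So R1 = R2 · (V_DC/V_out − 1) = 37.3 × (8.03/1.59 − 1) = 37.3 × 4.050 = 151.1 Ω.

R1 ≈ 151 Ω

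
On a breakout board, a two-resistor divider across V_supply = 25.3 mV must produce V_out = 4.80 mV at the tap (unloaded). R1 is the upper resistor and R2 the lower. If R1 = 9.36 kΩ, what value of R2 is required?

The divider ratio is R2/(R1+R2) = 4.80/25.3 = 0.1897.
Rearranging, R2 = R1·k/(1−k) = 9.36 × 0.2341 = 2.192 kΩ.

R2 ≈ 2.19 kΩ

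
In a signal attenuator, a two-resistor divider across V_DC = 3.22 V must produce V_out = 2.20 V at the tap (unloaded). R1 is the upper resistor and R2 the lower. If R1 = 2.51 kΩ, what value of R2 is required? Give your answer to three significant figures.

R2 ≈ 5.41 kΩ

The divider ratio is R2/(R1+R2) = 2.20/3.22 = 0.6832.
So R2 = R1 · V_out/(V_DC − V_out) = 2.51 × 2.20/(3.22 − 2.20) = 2.51 × 2.157 = 5.414 kΩ.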